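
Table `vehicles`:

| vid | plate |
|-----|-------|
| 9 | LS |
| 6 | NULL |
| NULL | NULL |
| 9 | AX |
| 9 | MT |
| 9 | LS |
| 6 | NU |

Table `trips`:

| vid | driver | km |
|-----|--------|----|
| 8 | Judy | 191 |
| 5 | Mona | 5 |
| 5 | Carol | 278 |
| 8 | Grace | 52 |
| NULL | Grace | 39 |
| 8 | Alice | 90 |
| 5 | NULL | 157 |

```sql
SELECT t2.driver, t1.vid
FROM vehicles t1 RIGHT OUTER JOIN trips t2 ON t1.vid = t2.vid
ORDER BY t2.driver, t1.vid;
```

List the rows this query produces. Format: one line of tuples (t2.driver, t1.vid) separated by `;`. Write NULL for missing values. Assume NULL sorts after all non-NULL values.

(Alice, NULL); (Carol, NULL); (Grace, NULL); (Grace, NULL); (Judy, NULL); (Mona, NULL); (NULL, NULL)

RIGHT JOIN keeps every row from `trips`; unmatched rows get NULL for `vehicles`'s columns.
Matching on t1.vid = t2.vid. A NULL in a compared column never satisfies the condition.
- t1 row (vid=9): no match.
- t1 row (vid=6): no match.
- t1 row (vid=NULL): no match.
- t1 row (vid=9): no match.
- t1 row (vid=9): no match.
- t1 row (vid=9): no match.
- t1 row (vid=6): no match.
- plus 7 unmatched t2 row(s), each kept with NULL t1 columns.
After projecting and ordering:
t2.driver | t1.vid
Alice | NULL
Carol | NULL
Grace | NULL
Grace | NULL
Judy | NULL
Mona | NULL
NULL | NULL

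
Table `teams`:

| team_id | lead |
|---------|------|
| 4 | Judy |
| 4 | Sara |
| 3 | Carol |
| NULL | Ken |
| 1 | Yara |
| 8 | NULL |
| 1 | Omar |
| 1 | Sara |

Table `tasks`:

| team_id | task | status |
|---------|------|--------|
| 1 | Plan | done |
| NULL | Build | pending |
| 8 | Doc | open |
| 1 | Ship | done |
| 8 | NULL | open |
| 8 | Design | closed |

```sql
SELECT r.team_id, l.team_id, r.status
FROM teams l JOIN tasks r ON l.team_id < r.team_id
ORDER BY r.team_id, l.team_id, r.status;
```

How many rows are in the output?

18

INNER JOIN keeps only pairs where the ON condition holds.
Matching on l.team_id < r.team_id. A NULL in a compared column never satisfies the condition.
Matched pairs: 18.
Total: 18 rows.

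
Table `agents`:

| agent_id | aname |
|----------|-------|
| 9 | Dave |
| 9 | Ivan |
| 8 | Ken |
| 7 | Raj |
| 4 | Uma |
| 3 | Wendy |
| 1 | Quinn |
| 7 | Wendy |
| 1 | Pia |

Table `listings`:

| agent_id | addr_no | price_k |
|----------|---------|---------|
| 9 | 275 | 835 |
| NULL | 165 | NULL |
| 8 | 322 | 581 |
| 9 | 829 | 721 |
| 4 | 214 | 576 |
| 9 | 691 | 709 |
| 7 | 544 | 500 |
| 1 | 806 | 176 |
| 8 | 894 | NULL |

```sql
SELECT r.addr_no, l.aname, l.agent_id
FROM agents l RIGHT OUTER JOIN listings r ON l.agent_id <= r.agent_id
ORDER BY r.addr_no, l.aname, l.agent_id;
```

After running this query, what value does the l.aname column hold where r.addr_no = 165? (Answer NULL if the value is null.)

RIGHT JOIN keeps every row from `listings`; unmatched rows get NULL for `agents`'s columns.
Matching on l.agent_id <= r.agent_id. A NULL in a compared column never satisfies the condition.
Matched pairs: 53; unmatched r rows kept: 1.

NULL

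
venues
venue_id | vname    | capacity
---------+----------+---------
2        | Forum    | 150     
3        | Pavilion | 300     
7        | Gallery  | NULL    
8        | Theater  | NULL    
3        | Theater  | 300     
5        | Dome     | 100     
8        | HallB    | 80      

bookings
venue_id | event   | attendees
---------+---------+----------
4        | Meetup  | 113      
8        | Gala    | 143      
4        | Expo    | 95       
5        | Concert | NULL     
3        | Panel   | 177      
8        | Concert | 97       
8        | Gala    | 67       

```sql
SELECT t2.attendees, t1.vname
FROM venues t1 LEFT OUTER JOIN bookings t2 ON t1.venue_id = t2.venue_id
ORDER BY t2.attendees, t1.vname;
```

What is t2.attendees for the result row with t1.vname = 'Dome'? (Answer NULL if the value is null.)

LEFT JOIN keeps every row from `venues`; unmatched rows get NULL for `bookings`'s columns.
Matching on t1.venue_id = t2.venue_id.
Matched pairs: 9; unmatched t1 rows kept: 2.

NULL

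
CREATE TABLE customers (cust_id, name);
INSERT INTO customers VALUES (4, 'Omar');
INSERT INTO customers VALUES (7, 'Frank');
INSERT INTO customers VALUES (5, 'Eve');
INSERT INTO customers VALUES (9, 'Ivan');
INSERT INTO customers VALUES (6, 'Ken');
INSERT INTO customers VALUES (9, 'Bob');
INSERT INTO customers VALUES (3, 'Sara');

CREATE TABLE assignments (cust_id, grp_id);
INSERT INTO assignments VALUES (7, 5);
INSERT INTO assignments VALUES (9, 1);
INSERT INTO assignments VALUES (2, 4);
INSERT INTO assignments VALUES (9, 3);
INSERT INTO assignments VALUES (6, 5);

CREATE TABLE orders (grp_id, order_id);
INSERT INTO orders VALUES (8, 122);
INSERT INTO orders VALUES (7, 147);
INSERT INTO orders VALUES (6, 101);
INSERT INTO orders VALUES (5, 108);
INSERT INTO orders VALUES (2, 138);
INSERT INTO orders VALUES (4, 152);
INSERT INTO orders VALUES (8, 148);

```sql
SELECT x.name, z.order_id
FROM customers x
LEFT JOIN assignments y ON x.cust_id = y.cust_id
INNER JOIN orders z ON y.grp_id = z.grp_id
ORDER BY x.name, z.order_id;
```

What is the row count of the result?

2

Step 1 — x LEFT JOIN y on cust_id → 9 row(s).
Then INNER JOIN `orders z` on grp_id: keep only rows whose y.grp_id appears in z.
Result: 2 row(s).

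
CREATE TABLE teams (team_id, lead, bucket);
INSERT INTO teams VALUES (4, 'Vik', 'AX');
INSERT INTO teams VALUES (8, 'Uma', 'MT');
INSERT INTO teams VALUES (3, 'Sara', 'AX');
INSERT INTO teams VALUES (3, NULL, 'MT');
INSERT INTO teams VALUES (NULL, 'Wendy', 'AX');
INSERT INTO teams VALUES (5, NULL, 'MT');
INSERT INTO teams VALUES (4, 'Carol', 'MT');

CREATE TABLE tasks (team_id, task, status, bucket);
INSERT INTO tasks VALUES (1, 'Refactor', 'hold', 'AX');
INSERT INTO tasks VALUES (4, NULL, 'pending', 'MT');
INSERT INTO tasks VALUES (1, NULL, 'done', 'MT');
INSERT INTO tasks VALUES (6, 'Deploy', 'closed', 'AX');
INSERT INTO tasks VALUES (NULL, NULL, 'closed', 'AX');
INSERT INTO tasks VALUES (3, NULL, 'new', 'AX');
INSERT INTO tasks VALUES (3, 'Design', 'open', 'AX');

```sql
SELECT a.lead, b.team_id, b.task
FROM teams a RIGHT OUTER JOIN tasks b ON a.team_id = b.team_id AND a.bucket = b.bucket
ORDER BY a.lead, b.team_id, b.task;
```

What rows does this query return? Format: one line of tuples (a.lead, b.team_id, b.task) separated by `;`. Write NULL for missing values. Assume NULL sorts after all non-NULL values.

(Carol, 4, NULL); (Sara, 3, Design); (Sara, 3, NULL); (NULL, 1, Refactor); (NULL, 1, NULL); (NULL, 6, Deploy); (NULL, NULL, NULL)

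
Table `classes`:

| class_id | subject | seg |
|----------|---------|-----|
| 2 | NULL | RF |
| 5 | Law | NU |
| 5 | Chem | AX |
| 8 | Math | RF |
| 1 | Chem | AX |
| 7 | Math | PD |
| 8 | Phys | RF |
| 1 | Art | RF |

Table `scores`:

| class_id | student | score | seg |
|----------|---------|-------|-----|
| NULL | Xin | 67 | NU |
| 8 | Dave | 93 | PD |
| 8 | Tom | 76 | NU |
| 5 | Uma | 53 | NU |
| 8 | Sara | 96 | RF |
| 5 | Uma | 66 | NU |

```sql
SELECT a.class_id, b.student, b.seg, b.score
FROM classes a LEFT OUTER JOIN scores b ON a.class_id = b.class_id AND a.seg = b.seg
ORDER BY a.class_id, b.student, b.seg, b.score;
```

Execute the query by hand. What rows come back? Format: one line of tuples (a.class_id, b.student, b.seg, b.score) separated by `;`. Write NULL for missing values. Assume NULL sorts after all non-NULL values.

(1, NULL, NULL, NULL); (1, NULL, NULL, NULL); (2, NULL, NULL, NULL); (5, Uma, NU, 53); (5, Uma, NU, 66); (5, NULL, NULL, NULL); (7, NULL, NULL, NULL); (8, Sara, RF, 96); (8, Sara, RF, 96)

LEFT JOIN keeps every row from `classes`; unmatched rows get NULL for `scores`'s columns.
Matching on a.class_id = b.class_id AND a.seg = b.seg. A NULL in a compared column never satisfies the condition.
- a (class_id=2, seg=RF) has no partner → padded with NULL.
- a (class_id=5, seg=NU) pairs with 2 row(s) of b.
- a (class_id=5, seg=AX) has no partner → padded with NULL.
- a (class_id=8, seg=RF) pairs with 1 row(s) of b.
- a (class_id=1, seg=AX) has no partner → padded with NULL.
- a (class_id=7, seg=PD) has no partner → padded with NULL.
- a (class_id=8, seg=RF) pairs with 1 row(s) of b.
- a (class_id=1, seg=RF) has no partner → padded with NULL.
After projecting and ordering:
a.class_id | b.student | b.seg | b.score
1 | NULL | NULL | NULL
1 | NULL | NULL | NULL
2 | NULL | NULL | NULL
5 | Uma | NU | 53
5 | Uma | NU | 66
5 | NULL | NULL | NULL
7 | NULL | NULL | NULL
8 | Sara | RF | 96
8 | Sara | RF | 96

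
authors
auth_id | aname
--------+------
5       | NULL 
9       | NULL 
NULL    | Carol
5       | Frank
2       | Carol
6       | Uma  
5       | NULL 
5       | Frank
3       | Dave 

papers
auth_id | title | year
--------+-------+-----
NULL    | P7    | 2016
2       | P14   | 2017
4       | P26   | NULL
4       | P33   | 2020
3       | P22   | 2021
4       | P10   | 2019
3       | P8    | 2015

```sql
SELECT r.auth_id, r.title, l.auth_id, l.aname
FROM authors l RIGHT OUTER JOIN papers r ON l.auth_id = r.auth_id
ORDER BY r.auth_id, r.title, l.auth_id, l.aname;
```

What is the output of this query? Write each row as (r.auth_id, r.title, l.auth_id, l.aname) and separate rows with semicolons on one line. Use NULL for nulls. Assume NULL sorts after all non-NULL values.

RIGHT JOIN keeps every row from `papers`; unmatched rows get NULL for `authors`'s columns.
Matching on l.auth_id = r.auth_id. A NULL in a compared column never satisfies the condition.
- l (auth_id=5) has no partner in r.
- l (auth_id=9) has no partner in r.
- l (auth_id=NULL) has no partner in r.
- l (auth_id=5) has no partner in r.
- l (auth_id=2) pairs with 1 row(s) of r.
- l (auth_id=6) has no partner in r.
- l (auth_id=5) has no partner in r.
- l (auth_id=5) has no partner in r.
- l (auth_id=3) pairs with 2 row(s) of r.
- 4 r row(s) had no l match → kept, l columns NULL.
After projecting and ordering:
r.auth_id | r.title | l.auth_id | l.aname
2 | P14 | 2 | Carol
3 | P22 | 3 | Dave
3 | P8 | 3 | Dave
4 | P10 | NULL | NULL
4 | P26 | NULL | NULL
4 | P33 | NULL | NULL
NULL | P7 | NULL | NULL

(2, P14, 2, Carol); (3, P22, 3, Dave); (3, P8, 3, Dave); (4, P10, NULL, NULL); (4, P26, NULL, NULL); (4, P33, NULL, NULL); (NULL, P7, NULL, NULL)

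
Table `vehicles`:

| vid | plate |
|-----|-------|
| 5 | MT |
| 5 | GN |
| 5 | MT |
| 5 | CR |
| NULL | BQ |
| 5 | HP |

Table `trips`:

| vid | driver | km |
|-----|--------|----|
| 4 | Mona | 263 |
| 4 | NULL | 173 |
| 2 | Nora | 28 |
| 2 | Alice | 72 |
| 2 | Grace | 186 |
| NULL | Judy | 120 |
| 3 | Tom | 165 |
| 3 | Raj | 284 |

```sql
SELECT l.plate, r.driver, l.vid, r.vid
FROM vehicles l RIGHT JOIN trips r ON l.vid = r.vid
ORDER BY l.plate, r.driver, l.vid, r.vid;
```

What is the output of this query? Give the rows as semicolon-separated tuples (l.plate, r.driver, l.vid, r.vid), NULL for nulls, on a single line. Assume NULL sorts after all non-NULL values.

(NULL, Alice, NULL, 2); (NULL, Grace, NULL, 2); (NULL, Judy, NULL, NULL); (NULL, Mona, NULL, 4); (NULL, Nora, NULL, 2); (NULL, Raj, NULL, 3); (NULL, Tom, NULL, 3); (NULL, NULL, NULL, 4)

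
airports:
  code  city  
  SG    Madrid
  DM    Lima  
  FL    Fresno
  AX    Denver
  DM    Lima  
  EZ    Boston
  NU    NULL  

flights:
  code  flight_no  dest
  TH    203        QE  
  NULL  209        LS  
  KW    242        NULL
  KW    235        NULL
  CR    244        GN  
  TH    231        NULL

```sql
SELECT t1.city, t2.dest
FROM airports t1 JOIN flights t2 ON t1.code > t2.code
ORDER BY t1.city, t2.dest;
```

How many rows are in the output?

10

INNER JOIN keeps only pairs where the ON condition holds.
Matching on t1.code > t2.code. A NULL in a compared column never satisfies the condition.
- t1[0] code=SG → 3 match(es) in t2 → 3 row(s).
- t1[1] code=DM → 1 match(es) in t2 → 1 row(s).
- t1[2] code=FL → 1 match(es) in t2 → 1 row(s).
- t1[3] code=AX → no match; dropped.
- t1[4] code=DM → 1 match(es) in t2 → 1 row(s).
- t1[5] code=EZ → 1 match(es) in t2 → 1 row(s).
- t1[6] code=NU → 3 match(es) in t2 → 3 row(s).
Total: 10 rows.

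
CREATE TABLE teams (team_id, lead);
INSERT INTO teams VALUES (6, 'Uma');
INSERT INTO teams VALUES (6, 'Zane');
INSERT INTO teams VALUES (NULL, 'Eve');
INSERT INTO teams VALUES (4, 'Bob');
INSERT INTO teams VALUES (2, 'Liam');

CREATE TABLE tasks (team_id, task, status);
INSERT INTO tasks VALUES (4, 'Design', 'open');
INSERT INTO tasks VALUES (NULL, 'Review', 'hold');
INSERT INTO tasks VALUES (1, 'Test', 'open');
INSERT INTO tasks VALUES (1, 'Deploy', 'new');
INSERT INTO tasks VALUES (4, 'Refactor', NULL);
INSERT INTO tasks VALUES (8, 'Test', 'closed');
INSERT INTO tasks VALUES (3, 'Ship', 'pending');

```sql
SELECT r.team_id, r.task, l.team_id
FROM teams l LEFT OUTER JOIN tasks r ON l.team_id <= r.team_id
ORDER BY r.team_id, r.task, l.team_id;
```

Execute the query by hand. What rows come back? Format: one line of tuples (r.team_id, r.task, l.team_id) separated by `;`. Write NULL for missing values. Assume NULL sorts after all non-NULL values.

(3, Ship, 2); (4, Design, 2); (4, Design, 4); (4, Refactor, 2); (4, Refactor, 4); (8, Test, 2); (8, Test, 4); (8, Test, 6); (8, Test, 6); (NULL, NULL, NULL)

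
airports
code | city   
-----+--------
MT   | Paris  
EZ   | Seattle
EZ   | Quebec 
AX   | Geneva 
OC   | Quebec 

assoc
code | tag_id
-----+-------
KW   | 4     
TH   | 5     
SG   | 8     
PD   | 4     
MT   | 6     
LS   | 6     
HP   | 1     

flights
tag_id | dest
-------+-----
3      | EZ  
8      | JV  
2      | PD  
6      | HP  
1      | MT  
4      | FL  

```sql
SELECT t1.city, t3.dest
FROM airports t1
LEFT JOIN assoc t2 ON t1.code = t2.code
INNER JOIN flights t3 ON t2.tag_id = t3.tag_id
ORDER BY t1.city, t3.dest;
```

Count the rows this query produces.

1

Evaluate left to right. First `airports t1 LEFT JOIN assoc t2` on code: 5 row(s).
Then INNER JOIN `flights t3` on tag_id: keep only rows whose t2.tag_id appears in t3.
Result: 1 row(s).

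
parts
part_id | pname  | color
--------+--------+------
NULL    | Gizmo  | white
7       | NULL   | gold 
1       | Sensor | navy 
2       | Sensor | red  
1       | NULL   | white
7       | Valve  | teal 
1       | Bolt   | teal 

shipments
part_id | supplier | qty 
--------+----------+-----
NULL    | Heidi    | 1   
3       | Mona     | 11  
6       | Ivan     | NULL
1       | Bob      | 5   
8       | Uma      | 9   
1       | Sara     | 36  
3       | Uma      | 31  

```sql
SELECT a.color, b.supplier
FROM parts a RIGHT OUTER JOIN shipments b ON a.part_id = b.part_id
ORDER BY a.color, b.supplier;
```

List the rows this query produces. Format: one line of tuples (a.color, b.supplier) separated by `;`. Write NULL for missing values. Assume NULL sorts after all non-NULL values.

(navy, Bob); (navy, Sara); (teal, Bob); (teal, Sara); (white, Bob); (white, Sara); (NULL, Heidi); (NULL, Ivan); (NULL, Mona); (NULL, Uma); (NULL, Uma)

RIGHT JOIN keeps every row from `shipments`; unmatched rows get NULL for `parts`'s columns.
Matching on a.part_id = b.part_id. A NULL in a compared column never satisfies the condition.
- part_id=NULL: no matching b row.
- part_id=7: no matching b row.
- part_id=1: 2 matching b row(s), so 2 row(s) emitted.
- part_id=2: no matching b row.
- part_id=1: 2 matching b row(s), so 2 row(s) emitted.
- part_id=7: no matching b row.
- part_id=1: 2 matching b row(s), so 2 row(s) emitted.
- 5 b row(s) had no a match → kept, a columns NULL.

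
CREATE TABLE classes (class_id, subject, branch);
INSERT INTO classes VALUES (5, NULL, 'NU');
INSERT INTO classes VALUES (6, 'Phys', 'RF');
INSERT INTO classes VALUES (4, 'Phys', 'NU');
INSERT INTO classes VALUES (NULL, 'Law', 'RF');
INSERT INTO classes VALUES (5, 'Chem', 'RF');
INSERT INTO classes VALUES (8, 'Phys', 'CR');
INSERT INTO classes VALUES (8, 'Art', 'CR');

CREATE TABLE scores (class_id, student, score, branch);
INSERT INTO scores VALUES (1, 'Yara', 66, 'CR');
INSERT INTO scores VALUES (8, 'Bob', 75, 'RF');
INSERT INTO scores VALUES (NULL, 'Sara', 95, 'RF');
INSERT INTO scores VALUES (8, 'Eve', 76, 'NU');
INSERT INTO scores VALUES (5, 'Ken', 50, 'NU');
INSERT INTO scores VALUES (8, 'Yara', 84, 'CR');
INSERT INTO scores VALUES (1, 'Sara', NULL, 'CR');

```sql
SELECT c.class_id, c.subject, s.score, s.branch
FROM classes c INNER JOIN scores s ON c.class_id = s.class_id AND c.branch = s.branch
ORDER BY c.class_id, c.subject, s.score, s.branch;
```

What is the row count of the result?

INNER JOIN keeps only pairs where the ON condition holds.
Matching on c.class_id = s.class_id AND c.branch = s.branch. A NULL in a compared column never satisfies the condition.
- c row (class_id=5, branch=NU): matches 1 s row(s) → 1 output row(s).
- c row (class_id=6, branch=RF): no match → dropped.
- c row (class_id=4, branch=NU): no match → dropped.
- c row (class_id=NULL, branch=RF): no match → dropped.
- c row (class_id=5, branch=RF): no match → dropped.
- c row (class_id=8, branch=CR): matches 1 s row(s) → 1 output row(s).
- c row (class_id=8, branch=CR): matches 1 s row(s) → 1 output row(s).
Total: 3 rows.

3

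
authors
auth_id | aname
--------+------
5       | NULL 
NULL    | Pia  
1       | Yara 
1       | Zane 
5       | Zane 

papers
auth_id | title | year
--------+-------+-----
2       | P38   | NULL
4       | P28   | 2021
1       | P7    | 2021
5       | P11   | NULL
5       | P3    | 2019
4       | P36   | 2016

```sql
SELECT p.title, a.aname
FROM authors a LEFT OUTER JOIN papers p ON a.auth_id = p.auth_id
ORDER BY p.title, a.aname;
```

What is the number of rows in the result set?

LEFT JOIN keeps every row from `authors`; unmatched rows get NULL for `papers`'s columns.
Matching on a.auth_id = p.auth_id. A NULL in a compared column never satisfies the condition.
Matched pairs: 6; unmatched a rows kept: 1.
Total: 6 matched + 1 padded = 7 rows.

7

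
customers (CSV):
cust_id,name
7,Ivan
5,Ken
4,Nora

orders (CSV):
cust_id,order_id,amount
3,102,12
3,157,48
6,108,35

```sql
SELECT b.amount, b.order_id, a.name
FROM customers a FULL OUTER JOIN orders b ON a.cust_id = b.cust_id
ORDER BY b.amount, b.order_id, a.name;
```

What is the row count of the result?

6

FULL OUTER JOIN keeps every row from both sides; unmatched rows get NULL for the other side's columns.
Matching on a.cust_id = b.cust_id.
Matched pairs: 0; unmatched a rows kept: 3; unmatched b rows kept: 3.
Total: 0 matched + 6 padded = 6 rows.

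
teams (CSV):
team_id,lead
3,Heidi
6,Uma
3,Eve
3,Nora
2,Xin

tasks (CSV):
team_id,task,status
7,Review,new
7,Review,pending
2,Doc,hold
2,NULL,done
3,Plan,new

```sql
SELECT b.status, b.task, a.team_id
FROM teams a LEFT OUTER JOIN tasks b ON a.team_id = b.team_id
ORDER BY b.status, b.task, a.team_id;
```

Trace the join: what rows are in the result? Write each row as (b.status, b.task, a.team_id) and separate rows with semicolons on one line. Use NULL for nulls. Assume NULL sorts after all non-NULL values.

(done, NULL, 2); (hold, Doc, 2); (new, Plan, 3); (new, Plan, 3); (new, Plan, 3); (NULL, NULL, 6)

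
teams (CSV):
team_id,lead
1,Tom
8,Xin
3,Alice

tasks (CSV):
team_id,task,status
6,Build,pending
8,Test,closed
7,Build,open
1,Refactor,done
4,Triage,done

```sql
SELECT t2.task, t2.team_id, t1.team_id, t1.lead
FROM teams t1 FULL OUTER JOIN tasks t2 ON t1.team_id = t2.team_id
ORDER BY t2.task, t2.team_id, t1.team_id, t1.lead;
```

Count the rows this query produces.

FULL OUTER JOIN keeps every row from both sides; unmatched rows get NULL for the other side's columns.
Matching on t1.team_id = t2.team_id.
- team_id=1: 1 matching t2 row(s), so 1 row(s) emitted.
- team_id=8: 1 matching t2 row(s), so 1 row(s) emitted.
- team_id=3: no t2 row matches, row kept with t2 columns NULL.
- 3 row(s) from t2 found no t1 partner → padded with NULL.
Total: 2 matched + 4 padded = 6 rows.

6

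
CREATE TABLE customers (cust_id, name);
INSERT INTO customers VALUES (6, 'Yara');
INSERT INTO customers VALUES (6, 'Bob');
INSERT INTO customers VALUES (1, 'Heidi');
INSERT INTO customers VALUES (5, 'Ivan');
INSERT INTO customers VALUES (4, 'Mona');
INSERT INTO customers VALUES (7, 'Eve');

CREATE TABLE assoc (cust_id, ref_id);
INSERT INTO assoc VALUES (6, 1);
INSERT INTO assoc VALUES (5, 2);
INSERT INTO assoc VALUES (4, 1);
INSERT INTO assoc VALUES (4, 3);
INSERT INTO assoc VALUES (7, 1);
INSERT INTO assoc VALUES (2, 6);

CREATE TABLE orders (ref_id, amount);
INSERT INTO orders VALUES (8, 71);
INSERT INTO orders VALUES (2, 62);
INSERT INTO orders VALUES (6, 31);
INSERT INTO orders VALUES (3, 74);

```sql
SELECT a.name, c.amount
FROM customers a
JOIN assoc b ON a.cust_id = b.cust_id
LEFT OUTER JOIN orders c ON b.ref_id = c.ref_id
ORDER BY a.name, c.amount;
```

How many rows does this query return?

Evaluate left to right. First `customers a INNER JOIN assoc b` on cust_id: 6 row(s).
Then LEFT JOIN `orders c` on ref_id: each of those 6 rows is kept; rows whose b.ref_id has no match in c get NULL for c's columns.
Result: 6 row(s).

6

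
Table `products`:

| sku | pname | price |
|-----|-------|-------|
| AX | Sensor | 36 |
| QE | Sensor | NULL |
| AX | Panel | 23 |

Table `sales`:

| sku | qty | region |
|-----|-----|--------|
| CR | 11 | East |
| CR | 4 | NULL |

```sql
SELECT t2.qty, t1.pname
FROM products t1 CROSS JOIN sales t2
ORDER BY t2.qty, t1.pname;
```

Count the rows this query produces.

6

CROSS JOIN pairs every row of `products` with every row of `sales`: 3 × 2 = 6 rows.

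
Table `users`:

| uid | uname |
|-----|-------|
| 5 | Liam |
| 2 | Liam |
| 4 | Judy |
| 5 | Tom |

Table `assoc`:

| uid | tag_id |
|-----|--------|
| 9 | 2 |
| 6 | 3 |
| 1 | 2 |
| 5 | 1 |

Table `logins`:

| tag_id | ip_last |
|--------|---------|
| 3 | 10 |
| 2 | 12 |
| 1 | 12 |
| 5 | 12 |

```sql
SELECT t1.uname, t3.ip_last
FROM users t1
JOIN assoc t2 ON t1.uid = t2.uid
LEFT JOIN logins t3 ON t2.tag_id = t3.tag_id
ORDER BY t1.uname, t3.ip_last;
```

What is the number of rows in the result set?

Step 1 — t1 INNER JOIN t2 on uid → 2 row(s).
Then LEFT JOIN `logins t3` on tag_id: each of those 2 rows is kept; rows whose t2.tag_id has no match in t3 get NULL for t3's columns.
Result: 2 row(s).

2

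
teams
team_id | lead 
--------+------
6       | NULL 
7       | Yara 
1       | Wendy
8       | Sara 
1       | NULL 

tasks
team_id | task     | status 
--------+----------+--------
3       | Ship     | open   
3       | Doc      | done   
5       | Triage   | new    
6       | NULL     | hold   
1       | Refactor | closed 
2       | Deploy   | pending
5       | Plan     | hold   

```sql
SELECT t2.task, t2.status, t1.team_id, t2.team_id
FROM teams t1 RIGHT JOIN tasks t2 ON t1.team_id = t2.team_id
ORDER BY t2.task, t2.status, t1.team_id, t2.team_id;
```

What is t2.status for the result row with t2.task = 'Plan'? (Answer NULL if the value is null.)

hold

RIGHT JOIN keeps every row from `tasks`; unmatched rows get NULL for `teams`'s columns.
Matching on t1.team_id = t2.team_id.
- team_id=6: 1 matching t2 row(s), so 1 row(s) emitted.
- team_id=7: no matching t2 row.
- team_id=1: 1 matching t2 row(s), so 1 row(s) emitted.
- team_id=8: no matching t2 row.
- team_id=1: 1 matching t2 row(s), so 1 row(s) emitted.
- plus 5 unmatched t2 row(s), each kept with NULL t1 columns.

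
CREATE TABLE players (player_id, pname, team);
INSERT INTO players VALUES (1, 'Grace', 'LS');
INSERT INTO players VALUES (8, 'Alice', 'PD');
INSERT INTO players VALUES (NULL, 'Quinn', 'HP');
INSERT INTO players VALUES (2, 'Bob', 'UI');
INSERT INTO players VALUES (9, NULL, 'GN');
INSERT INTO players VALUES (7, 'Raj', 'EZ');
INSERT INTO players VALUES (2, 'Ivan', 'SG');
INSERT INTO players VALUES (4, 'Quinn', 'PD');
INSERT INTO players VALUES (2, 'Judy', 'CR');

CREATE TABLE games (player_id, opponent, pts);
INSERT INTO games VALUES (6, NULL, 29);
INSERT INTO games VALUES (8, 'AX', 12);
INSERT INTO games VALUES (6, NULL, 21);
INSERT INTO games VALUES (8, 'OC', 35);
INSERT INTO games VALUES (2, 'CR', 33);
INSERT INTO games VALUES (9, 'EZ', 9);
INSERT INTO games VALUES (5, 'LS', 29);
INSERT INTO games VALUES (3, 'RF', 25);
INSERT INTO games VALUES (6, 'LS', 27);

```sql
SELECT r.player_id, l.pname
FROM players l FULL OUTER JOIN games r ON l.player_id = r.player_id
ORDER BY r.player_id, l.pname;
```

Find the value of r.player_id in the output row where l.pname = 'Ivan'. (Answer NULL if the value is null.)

2

FULL OUTER JOIN keeps every row from both sides; unmatched rows get NULL for the other side's columns.
Matching on l.player_id = r.player_id. A NULL in a compared column never satisfies the condition.
- l row (player_id=1): no match → kept, r columns NULL.
- l row (player_id=8): matches 2 r row(s) → 2 output row(s).
- l row (player_id=NULL): no match → kept, r columns NULL.
- l row (player_id=2): matches 1 r row(s) → 1 output row(s).
- l row (player_id=9): matches 1 r row(s) → 1 output row(s).
- l row (player_id=7): no match → kept, r columns NULL.
- l row (player_id=2): matches 1 r row(s) → 1 output row(s).
- l row (player_id=4): no match → kept, r columns NULL.
- l row (player_id=2): matches 1 r row(s) → 1 output row(s).
- plus 5 unmatched r row(s), each kept with NULL l columns.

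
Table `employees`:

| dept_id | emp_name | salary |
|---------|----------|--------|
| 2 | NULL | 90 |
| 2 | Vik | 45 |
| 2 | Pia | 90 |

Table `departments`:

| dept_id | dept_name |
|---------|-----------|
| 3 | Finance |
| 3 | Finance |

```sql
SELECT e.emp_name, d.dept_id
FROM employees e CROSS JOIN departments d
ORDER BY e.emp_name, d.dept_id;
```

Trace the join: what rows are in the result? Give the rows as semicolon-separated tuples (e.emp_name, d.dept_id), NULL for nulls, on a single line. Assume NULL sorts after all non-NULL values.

(Pia, 3); (Pia, 3); (Vik, 3); (Vik, 3); (NULL, 3); (NULL, 3)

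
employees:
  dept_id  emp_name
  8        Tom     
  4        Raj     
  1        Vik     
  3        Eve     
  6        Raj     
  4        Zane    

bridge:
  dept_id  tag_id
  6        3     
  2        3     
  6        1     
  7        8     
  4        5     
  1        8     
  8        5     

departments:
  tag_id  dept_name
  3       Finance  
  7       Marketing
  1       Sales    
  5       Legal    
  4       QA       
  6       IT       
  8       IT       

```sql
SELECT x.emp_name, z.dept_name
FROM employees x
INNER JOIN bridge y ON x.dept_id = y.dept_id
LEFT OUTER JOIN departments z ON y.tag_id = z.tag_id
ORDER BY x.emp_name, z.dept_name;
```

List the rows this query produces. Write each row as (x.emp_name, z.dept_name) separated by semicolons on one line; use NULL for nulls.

(Raj, Finance); (Raj, Legal); (Raj, Sales); (Tom, Legal); (Vik, IT); (Zane, Legal)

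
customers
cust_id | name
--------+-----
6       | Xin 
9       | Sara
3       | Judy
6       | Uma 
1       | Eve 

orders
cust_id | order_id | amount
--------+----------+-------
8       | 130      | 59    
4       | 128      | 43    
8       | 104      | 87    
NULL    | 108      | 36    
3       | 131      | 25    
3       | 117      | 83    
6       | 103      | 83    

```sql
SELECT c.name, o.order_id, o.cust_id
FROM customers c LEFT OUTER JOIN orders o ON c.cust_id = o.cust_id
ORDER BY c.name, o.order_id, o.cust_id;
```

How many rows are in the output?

LEFT JOIN keeps every row from `customers`; unmatched rows get NULL for `orders`'s columns.
Matching on c.cust_id = o.cust_id. A NULL in a compared column never satisfies the condition.
- cust_id=6: 1 matching o row(s), so 1 row(s) emitted.
- cust_id=9: no o row matches, row kept with o columns NULL.
- cust_id=3: 2 matching o row(s), so 2 row(s) emitted.
- cust_id=6: 1 matching o row(s), so 1 row(s) emitted.
- cust_id=1: no o row matches, row kept with o columns NULL.
Total: 4 matched + 2 padded = 6 rows.

6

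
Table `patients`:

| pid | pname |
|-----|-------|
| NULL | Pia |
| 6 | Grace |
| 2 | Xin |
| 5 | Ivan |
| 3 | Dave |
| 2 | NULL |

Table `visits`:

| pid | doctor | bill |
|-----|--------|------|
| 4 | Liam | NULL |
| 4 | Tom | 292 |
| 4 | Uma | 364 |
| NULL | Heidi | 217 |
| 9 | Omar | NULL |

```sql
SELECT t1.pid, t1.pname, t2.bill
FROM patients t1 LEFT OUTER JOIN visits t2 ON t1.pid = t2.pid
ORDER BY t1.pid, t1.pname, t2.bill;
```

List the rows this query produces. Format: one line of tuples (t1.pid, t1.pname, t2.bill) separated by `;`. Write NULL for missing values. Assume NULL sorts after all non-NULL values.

LEFT JOIN keeps every row from `patients`; unmatched rows get NULL for `visits`'s columns.
Matching on t1.pid = t2.pid. A NULL in a compared column never satisfies the condition.
Matched pairs: 0; unmatched t1 rows kept: 6.

(2, Xin, NULL); (2, NULL, NULL); (3, Dave, NULL); (5, Ivan, NULL); (6, Grace, NULL); (NULL, Pia, NULL)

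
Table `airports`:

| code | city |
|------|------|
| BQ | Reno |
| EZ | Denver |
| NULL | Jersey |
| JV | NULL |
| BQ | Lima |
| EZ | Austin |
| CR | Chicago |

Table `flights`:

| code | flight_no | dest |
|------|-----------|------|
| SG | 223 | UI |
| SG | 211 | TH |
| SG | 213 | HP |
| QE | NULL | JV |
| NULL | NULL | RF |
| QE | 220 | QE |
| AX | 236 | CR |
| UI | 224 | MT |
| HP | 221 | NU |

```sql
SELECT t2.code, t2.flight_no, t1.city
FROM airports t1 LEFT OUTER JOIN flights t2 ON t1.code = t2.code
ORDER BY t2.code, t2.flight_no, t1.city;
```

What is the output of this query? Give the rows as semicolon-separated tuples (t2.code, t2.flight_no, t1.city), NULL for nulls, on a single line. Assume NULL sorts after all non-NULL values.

LEFT JOIN keeps every row from `airports`; unmatched rows get NULL for `flights`'s columns.
Matching on t1.code = t2.code. A NULL in a compared column never satisfies the condition.
- t1[0] code=BQ → no match; kept with NULLs on the t2 side.
- t1[1] code=EZ → no match; kept with NULLs on the t2 side.
- t1[2] code=NULL → no match; kept with NULLs on the t2 side.
- t1[3] code=JV → no match; kept with NULLs on the t2 side.
- t1[4] code=BQ → no match; kept with NULLs on the t2 side.
- t1[5] code=EZ → no match; kept with NULLs on the t2 side.
- t1[6] code=CR → no match; kept with NULLs on the t2 side.
After projecting and ordering:
t2.code | t2.flight_no | t1.city
NULL | NULL | Austin
NULL | NULL | Chicago
NULL | NULL | Denver
NULL | NULL | Jersey
NULL | NULL | Lima
NULL | NULL | Reno
NULL | NULL | NULL

(NULL, NULL, Austin); (NULL, NULL, Chicago); (NULL, NULL, Denver); (NULL, NULL, Jersey); (NULL, NULL, Lima); (NULL, NULL, Reno); (NULL, NULL, NULL)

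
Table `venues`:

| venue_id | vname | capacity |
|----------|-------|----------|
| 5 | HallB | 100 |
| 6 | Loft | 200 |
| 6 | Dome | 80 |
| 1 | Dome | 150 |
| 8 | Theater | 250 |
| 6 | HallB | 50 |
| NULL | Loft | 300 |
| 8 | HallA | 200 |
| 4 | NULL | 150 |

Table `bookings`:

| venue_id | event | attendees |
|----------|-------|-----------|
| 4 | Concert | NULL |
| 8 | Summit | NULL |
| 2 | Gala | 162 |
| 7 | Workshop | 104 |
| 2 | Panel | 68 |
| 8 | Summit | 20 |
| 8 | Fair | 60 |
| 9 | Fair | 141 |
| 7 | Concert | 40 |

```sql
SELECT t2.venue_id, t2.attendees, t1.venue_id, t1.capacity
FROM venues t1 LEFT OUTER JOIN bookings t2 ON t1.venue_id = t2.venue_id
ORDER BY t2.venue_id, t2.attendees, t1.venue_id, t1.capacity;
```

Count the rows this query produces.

13

LEFT JOIN keeps every row from `venues`; unmatched rows get NULL for `bookings`'s columns.
Matching on t1.venue_id = t2.venue_id. A NULL in a compared column never satisfies the condition.
- t1 row (venue_id=5): no match → kept, t2 columns NULL.
- t1 row (venue_id=6): no match → kept, t2 columns NULL.
- t1 row (venue_id=6): no match → kept, t2 columns NULL.
- t1 row (venue_id=1): no match → kept, t2 columns NULL.
- t1 row (venue_id=8): matches 3 t2 row(s) → 3 output row(s).
- t1 row (venue_id=6): no match → kept, t2 columns NULL.
- t1 row (venue_id=NULL): no match → kept, t2 columns NULL.
- t1 row (venue_id=8): matches 3 t2 row(s) → 3 output row(s).
- t1 row (venue_id=4): matches 1 t2 row(s) → 1 output row(s).
Total: 7 matched + 6 padded = 13 rows.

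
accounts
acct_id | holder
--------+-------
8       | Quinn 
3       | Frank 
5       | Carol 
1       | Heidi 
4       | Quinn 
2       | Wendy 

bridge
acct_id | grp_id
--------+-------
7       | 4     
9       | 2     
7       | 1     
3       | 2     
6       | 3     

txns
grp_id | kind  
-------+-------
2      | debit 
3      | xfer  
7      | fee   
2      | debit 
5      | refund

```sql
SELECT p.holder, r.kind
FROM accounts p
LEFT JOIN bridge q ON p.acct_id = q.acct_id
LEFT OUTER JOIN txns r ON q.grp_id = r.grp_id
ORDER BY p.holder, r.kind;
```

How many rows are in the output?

Joins associate left-to-right: accounts LEFT JOIN bridge on acct_id gives 6 intermediate row(s).
Then LEFT JOIN `txns r` on grp_id: each of those 6 rows is kept; rows whose q.grp_id has no match in r get NULL for r's columns.
Result: 7 row(s).

7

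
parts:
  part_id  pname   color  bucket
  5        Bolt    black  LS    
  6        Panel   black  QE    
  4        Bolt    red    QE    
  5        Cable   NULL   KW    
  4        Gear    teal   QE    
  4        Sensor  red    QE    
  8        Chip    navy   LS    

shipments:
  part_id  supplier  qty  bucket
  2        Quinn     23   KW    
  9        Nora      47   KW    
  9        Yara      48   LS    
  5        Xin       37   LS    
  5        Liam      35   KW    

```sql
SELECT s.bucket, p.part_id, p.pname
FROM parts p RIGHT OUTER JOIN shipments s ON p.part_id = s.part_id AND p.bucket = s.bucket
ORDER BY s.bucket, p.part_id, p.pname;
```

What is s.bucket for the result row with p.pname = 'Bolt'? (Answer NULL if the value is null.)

RIGHT JOIN keeps every row from `shipments`; unmatched rows get NULL for `parts`'s columns.
Matching on p.part_id = s.part_id AND p.bucket = s.bucket.
- part_id=5, bucket=LS: 1 matching s row(s), so 1 row(s) emitted.
- part_id=6, bucket=QE: no matching s row.
- part_id=4, bucket=QE: no matching s row.
- part_id=5, bucket=KW: 1 matching s row(s), so 1 row(s) emitted.
- part_id=4, bucket=QE: no matching s row.
- part_id=4, bucket=QE: no matching s row.
- part_id=8, bucket=LS: no matching s row.
- plus 3 unmatched s row(s), each kept with NULL p columns.

LS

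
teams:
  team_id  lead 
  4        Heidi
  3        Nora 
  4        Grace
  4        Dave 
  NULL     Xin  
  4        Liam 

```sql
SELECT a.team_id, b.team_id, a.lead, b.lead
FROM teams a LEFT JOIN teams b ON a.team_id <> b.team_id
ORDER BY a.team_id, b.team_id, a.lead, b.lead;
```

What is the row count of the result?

9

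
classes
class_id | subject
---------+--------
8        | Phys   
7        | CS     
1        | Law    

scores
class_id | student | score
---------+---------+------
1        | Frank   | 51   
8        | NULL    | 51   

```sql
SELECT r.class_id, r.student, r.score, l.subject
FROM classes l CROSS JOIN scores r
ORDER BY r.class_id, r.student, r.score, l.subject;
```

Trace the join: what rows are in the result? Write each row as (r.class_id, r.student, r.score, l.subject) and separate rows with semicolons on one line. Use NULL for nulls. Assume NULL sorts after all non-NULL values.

(1, Frank, 51, CS); (1, Frank, 51, Law); (1, Frank, 51, Phys); (8, NULL, 51, CS); (8, NULL, 51, Law); (8, NULL, 51, Phys)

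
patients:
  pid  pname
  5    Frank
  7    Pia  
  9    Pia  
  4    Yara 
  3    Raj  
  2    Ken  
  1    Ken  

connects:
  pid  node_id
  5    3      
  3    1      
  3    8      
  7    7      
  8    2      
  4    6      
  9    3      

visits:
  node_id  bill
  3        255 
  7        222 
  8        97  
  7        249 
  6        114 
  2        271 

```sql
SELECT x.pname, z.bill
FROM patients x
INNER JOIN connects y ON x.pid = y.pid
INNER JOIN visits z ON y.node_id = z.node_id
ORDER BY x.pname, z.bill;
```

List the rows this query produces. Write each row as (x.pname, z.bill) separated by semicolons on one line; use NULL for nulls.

(Frank, 255); (Pia, 222); (Pia, 249); (Pia, 255); (Raj, 97); (Yara, 114)

Step 1 — x INNER JOIN y on pid → 6 row(s).
Then INNER JOIN `visits z` on node_id: keep only rows whose y.node_id appears in z.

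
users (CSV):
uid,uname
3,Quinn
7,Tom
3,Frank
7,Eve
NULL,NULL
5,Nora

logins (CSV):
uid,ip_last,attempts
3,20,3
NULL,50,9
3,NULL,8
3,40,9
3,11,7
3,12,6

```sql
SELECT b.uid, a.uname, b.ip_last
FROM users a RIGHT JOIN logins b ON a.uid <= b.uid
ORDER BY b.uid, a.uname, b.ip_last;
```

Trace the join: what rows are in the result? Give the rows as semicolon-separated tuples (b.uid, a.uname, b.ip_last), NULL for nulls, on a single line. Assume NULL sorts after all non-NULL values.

(3, Frank, 11); (3, Frank, 12); (3, Frank, 20); (3, Frank, 40); (3, Frank, NULL); (3, Quinn, 11); (3, Quinn, 12); (3, Quinn, 20); (3, Quinn, 40); (3, Quinn, NULL); (NULL, NULL, 50)

RIGHT JOIN keeps every row from `logins`; unmatched rows get NULL for `users`'s columns.
Matching on a.uid <= b.uid. A NULL in a compared column never satisfies the condition.
- uid=3: 5 matching b row(s), so 5 row(s) emitted.
- uid=7: no matching b row.
- uid=3: 5 matching b row(s), so 5 row(s) emitted.
- uid=7: no matching b row.
- uid=NULL: no matching b row.
- uid=5: no matching b row.
- 1 b row(s) had no a match → kept, a columns NULL.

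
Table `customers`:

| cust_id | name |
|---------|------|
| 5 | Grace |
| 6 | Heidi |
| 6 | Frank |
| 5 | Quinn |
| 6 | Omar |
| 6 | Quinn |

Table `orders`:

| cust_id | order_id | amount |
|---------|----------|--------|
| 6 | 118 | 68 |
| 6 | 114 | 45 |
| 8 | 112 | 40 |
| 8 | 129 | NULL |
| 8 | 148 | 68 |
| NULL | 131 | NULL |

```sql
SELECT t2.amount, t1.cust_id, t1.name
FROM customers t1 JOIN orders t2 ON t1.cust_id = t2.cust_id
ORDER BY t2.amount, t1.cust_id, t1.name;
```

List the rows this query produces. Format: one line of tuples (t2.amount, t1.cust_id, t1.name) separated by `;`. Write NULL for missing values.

INNER JOIN keeps only pairs where the ON condition holds.
Matching on t1.cust_id = t2.cust_id. A NULL in a compared column never satisfies the condition.
- cust_id=5: no matching t2 row, dropped.
- cust_id=6: 2 matching t2 row(s), so 2 row(s) emitted.
- cust_id=6: 2 matching t2 row(s), so 2 row(s) emitted.
- cust_id=5: no matching t2 row, dropped.
- cust_id=6: 2 matching t2 row(s), so 2 row(s) emitted.
- cust_id=6: 2 matching t2 row(s), so 2 row(s) emitted.
After projecting and ordering:
t2.amount | t1.cust_id | t1.name
45 | 6 | Frank
45 | 6 | Heidi
45 | 6 | Omar
45 | 6 | Quinn
68 | 6 | Frank
68 | 6 | Heidi
68 | 6 | Omar
68 | 6 | Quinn

(45, 6, Frank); (45, 6, Heidi); (45, 6, Omar); (45, 6, Quinn); (68, 6, Frank); (68, 6, Heidi); (68, 6, Omar); (68, 6, Quinn)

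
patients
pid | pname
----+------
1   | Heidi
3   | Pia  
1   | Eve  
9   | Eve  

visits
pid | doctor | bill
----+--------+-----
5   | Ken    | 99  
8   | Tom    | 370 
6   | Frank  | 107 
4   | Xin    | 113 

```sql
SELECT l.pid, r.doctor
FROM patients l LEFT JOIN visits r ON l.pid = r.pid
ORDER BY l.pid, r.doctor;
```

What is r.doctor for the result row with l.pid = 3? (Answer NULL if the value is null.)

NULL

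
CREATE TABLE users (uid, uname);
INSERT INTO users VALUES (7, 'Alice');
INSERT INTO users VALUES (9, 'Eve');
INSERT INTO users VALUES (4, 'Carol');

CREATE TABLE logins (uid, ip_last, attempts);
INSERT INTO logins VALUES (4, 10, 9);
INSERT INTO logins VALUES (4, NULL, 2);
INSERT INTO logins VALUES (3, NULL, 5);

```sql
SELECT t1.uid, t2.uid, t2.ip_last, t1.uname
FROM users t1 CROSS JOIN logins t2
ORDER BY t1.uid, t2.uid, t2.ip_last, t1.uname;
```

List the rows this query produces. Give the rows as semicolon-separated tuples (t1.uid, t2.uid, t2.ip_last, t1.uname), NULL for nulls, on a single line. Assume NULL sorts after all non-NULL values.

(4, 3, NULL, Carol); (4, 4, 10, Carol); (4, 4, NULL, Carol); (7, 3, NULL, Alice); (7, 4, 10, Alice); (7, 4, NULL, Alice); (9, 3, NULL, Eve); (9, 4, 10, Eve); (9, 4, NULL, Eve)

CROSS JOIN pairs every row of `users` with every row of `logins`: 3 × 3 = 9 rows.
After projecting and ordering:
t1.uid | t2.uid | t2.ip_last | t1.uname
4 | 3 | NULL | Carol
4 | 4 | 10 | Carol
4 | 4 | NULL | Carol
7 | 3 | NULL | Alice
7 | 4 | 10 | Alice
7 | 4 | NULL | Alice
9 | 3 | NULL | Eve
9 | 4 | 10 | Eve
9 | 4 | NULL | Eve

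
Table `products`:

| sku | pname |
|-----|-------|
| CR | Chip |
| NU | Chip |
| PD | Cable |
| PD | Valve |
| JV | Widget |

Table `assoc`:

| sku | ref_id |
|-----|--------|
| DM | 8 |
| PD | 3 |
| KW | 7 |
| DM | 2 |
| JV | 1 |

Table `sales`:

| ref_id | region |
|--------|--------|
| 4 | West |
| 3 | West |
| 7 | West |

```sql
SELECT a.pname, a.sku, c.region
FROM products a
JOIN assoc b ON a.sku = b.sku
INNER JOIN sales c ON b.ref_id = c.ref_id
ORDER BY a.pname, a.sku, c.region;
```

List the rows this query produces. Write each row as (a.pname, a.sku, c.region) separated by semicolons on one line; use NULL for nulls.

(Cable, PD, West); (Valve, PD, West)

Step 1 — a INNER JOIN b on sku → 3 row(s).
Then INNER JOIN `sales c` on ref_id: keep only rows whose b.ref_id appears in c.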